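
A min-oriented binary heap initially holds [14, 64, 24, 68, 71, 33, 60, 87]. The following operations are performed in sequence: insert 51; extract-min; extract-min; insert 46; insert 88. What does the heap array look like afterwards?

[33, 46, 60, 51, 71, 68, 87, 64, 88]

insert 51:
  append 51 at index 8 → [14, 64, 24, 68, 71, 33, 60, 87, 51]
  51 < parent 68 at index 3, swap → [14, 64, 24, 51, 71, 33, 60, 87, 68]
  51 < parent 64 at index 1, swap → [14, 51, 24, 64, 71, 33, 60, 87, 68]
extract-min → returns 14:
  remove root 14; move last element 68 to root → [68, 51, 24, 64, 71, 33, 60, 87]
  68 vs smaller child 24 at index 2, swap → [24, 51, 68, 64, 71, 33, 60, 87]
  68 vs smaller child 33 at index 5, swap → [24, 51, 33, 64, 71, 68, 60, 87]
extract-min → returns 24:
  remove root 24; move last element 87 to root → [87, 51, 33, 64, 71, 68, 60]
  87 vs smaller child 33 at index 2, swap → [33, 51, 87, 64, 71, 68, 60]
  87 vs smaller child 60 at index 6, swap → [33, 51, 60, 64, 71, 68, 87]
insert 46:
  append 46 at index 7 → [33, 51, 60, 64, 71, 68, 87, 46]
  46 < parent 64 at index 3, swap → [33, 51, 60, 46, 71, 68, 87, 64]
  46 < parent 51 at index 1, swap → [33, 46, 60, 51, 71, 68, 87, 64]
insert 88:
  append 88 at index 8 → [33, 46, 60, 51, 71, 68, 87, 64, 88] (no swap needed)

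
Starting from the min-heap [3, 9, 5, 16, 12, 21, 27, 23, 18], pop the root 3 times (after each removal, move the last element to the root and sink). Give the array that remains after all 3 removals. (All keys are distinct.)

extract-min #1 returns 3:
  remove root 3; move last element 18 to root → [18, 9, 5, 16, 12, 21, 27, 23]
  18 vs smaller child 5 at index 2, swap → [5, 9, 18, 16, 12, 21, 27, 23]
extract-min #2 returns 5:
  remove root 5; move last element 23 to root → [23, 9, 18, 16, 12, 21, 27]
  23 vs smaller child 9 at index 1, swap → [9, 23, 18, 16, 12, 21, 27]
  23 vs smaller child 12 at index 4, swap → [9, 12, 18, 16, 23, 21, 27]
extract-min #3 returns 9:
  remove root 9; move last element 27 to root → [27, 12, 18, 16, 23, 21]
  27 vs smaller child 12 at index 1, swap → [12, 27, 18, 16, 23, 21]
  27 vs smaller child 16 at index 3, swap → [12, 16, 18, 27, 23, 21]

[12, 16, 18, 27, 23, 21]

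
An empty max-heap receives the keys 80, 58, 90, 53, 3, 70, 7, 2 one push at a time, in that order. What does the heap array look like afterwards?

[90, 58, 80, 53, 3, 70, 7, 2]

Insert 80:
  append 80 at index 0 → [80] (no swap needed)
Insert 58:
  append 58 at index 1 → [80, 58] (no swap needed)
Insert 90:
  append 90 at index 2 → [80, 58, 90]
  90 > parent 80 at index 0, swap → [90, 58, 80]
Insert 53:
  append 53 at index 3 → [90, 58, 80, 53] (no swap needed)
Insert 3:
  append 3 at index 4 → [90, 58, 80, 53, 3] (no swap needed)
Insert 70:
  append 70 at index 5 → [90, 58, 80, 53, 3, 70] (no swap needed)
Insert 7:
  append 7 at index 6 → [90, 58, 80, 53, 3, 70, 7] (no swap needed)
Insert 2:
  append 2 at index 7 → [90, 58, 80, 53, 3, 70, 7, 2] (no swap needed)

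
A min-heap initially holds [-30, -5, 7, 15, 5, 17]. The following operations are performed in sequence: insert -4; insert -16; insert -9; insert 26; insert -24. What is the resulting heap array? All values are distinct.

insert -4:
  append -4 at index 6 → [-30, -5, 7, 15, 5, 17, -4]
  -4 < parent 7 at index 2, swap → [-30, -5, -4, 15, 5, 17, 7]
insert -16:
  append -16 at index 7 → [-30, -5, -4, 15, 5, 17, 7, -16]
  -16 < parent 15 at index 3, swap → [-30, -5, -4, -16, 5, 17, 7, 15]
  -16 < parent -5 at index 1, swap → [-30, -16, -4, -5, 5, 17, 7, 15]
insert -9:
  append -9 at index 8 → [-30, -16, -4, -5, 5, 17, 7, 15, -9]
  -9 < parent -5 at index 3, swap → [-30, -16, -4, -9, 5, 17, 7, 15, -5]
insert 26:
  append 26 at index 9 → [-30, -16, -4, -9, 5, 17, 7, 15, -5, 26] (no swap needed)
insert -24:
  append -24 at index 10 → [-30, -16, -4, -9, 5, 17, 7, 15, -5, 26, -24]
  -24 < parent 5 at index 4, swap → [-30, -16, -4, -9, -24, 17, 7, 15, -5, 26, 5]
  -24 < parent -16 at index 1, swap → [-30, -24, -4, -9, -16, 17, 7, 15, -5, 26, 5]

[-30, -24, -4, -9, -16, 17, 7, 15, -5, 26, 5]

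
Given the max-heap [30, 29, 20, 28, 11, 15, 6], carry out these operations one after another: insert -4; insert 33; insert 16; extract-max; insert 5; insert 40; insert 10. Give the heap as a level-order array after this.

[40, 30, 20, 28, 29, 15, 6, -4, 11, 5, 16, 10]

insert -4:
  append -4 at index 7 → [30, 29, 20, 28, 11, 15, 6, -4] (no swap needed)
insert 33:
  append 33 at index 8 → [30, 29, 20, 28, 11, 15, 6, -4, 33]
  33 > parent 28 at index 3, swap → [30, 29, 20, 33, 11, 15, 6, -4, 28]
  33 > parent 29 at index 1, swap → [30, 33, 20, 29, 11, 15, 6, -4, 28]
  33 > parent 30 at index 0, swap → [33, 30, 20, 29, 11, 15, 6, -4, 28]
insert 16:
  append 16 at index 9 → [33, 30, 20, 29, 11, 15, 6, -4, 28, 16]
  16 > parent 11 at index 4, swap → [33, 30, 20, 29, 16, 15, 6, -4, 28, 11]
extract-max → returns 33:
  remove root 33; move last element 11 to root → [11, 30, 20, 29, 16, 15, 6, -4, 28]
  11 vs larger child 30 at index 1, swap → [30, 11, 20, 29, 16, 15, 6, -4, 28]
  11 vs larger child 29 at index 3, swap → [30, 29, 20, 11, 16, 15, 6, -4, 28]
  11 vs larger child 28 at index 8, swap → [30, 29, 20, 28, 16, 15, 6, -4, 11]
insert 5:
  append 5 at index 9 → [30, 29, 20, 28, 16, 15, 6, -4, 11, 5] (no swap needed)
insert 40:
  append 40 at index 10 → [30, 29, 20, 28, 16, 15, 6, -4, 11, 5, 40]
  40 > parent 16 at index 4, swap → [30, 29, 20, 28, 40, 15, 6, -4, 11, 5, 16]
  40 > parent 29 at index 1, swap → [30, 40, 20, 28, 29, 15, 6, -4, 11, 5, 16]
  40 > parent 30 at index 0, swap → [40, 30, 20, 28, 29, 15, 6, -4, 11, 5, 16]
insert 10:
  append 10 at index 11 → [40, 30, 20, 28, 29, 15, 6, -4, 11, 5, 16, 10] (no swap needed)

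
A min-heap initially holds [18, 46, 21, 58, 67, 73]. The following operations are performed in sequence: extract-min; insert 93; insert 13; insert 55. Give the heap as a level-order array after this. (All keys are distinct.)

[13, 46, 21, 55, 67, 93, 73, 58]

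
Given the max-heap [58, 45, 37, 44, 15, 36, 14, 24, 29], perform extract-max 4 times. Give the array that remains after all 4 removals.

extract-max #1 returns 58:
  remove root 58; move last element 29 to root → [29, 45, 37, 44, 15, 36, 14, 24]
  29 vs larger child 45 at index 1, swap → [45, 29, 37, 44, 15, 36, 14, 24]
  29 vs larger child 44 at index 3, swap → [45, 44, 37, 29, 15, 36, 14, 24]
extract-max #2 returns 45:
  remove root 45; move last element 24 to root → [24, 44, 37, 29, 15, 36, 14]
  24 vs larger child 44 at index 1, swap → [44, 24, 37, 29, 15, 36, 14]
  24 vs larger child 29 at index 3, swap → [44, 29, 37, 24, 15, 36, 14]
extract-max #3 returns 44:
  remove root 44; move last element 14 to root → [14, 29, 37, 24, 15, 36]
  14 vs larger child 37 at index 2, swap → [37, 29, 14, 24, 15, 36]
  14 vs only child 36 at index 5, swap → [37, 29, 36, 24, 15, 14]
extract-max #4 returns 37:
  remove root 37; move last element 14 to root → [14, 29, 36, 24, 15]
  14 vs larger child 36 at index 2, swap → [36, 29, 14, 24, 15]

[36, 29, 14, 24, 15]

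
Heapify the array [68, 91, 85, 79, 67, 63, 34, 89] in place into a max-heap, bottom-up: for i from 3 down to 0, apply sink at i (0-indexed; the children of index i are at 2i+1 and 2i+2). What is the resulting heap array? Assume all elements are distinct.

sift down from index 3:
  79 vs only child 89 at index 7, swap → [68, 91, 85, 89, 67, 63, 34, 79]
sift down from index 2: already satisfies heap property
sift down from index 1: already satisfies heap property
sift down from index 0:
  68 vs larger child 91 at index 1, swap → [91, 68, 85, 89, 67, 63, 34, 79]
  68 vs larger child 89 at index 3, swap → [91, 89, 85, 68, 67, 63, 34, 79]
  68 vs only child 79 at index 7, swap → [91, 89, 85, 79, 67, 63, 34, 68]

[91, 89, 85, 79, 67, 63, 34, 68]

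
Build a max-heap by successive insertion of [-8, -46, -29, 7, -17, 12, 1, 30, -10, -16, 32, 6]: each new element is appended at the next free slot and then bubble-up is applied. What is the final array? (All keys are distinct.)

[32, 30, 7, -8, 12, 6, 1, -46, -10, -17, -16, -29]

Insert -8:
  append -8 at index 0 → [-8] (no swap needed)
Insert -46:
  append -46 at index 1 → [-8, -46] (no swap needed)
Insert -29:
  append -29 at index 2 → [-8, -46, -29] (no swap needed)
Insert 7:
  append 7 at index 3 → [-8, -46, -29, 7]
  7 > parent -46 at index 1, swap → [-8, 7, -29, -46]
  7 > parent -8 at index 0, swap → [7, -8, -29, -46]
Insert -17:
  append -17 at index 4 → [7, -8, -29, -46, -17] (no swap needed)
Insert 12:
  append 12 at index 5 → [7, -8, -29, -46, -17, 12]
  12 > parent -29 at index 2, swap → [7, -8, 12, -46, -17, -29]
  12 > parent 7 at index 0, swap → [12, -8, 7, -46, -17, -29]
Insert 1:
  append 1 at index 6 → [12, -8, 7, -46, -17, -29, 1] (no swap needed)
Insert 30:
  append 30 at index 7 → [12, -8, 7, -46, -17, -29, 1, 30]
  30 > parent -46 at index 3, swap → [12, -8, 7, 30, -17, -29, 1, -46]
  30 > parent -8 at index 1, swap → [12, 30, 7, -8, -17, -29, 1, -46]
  30 > parent 12 at index 0, swap → [30, 12, 7, -8, -17, -29, 1, -46]
Insert -10:
  append -10 at index 8 → [30, 12, 7, -8, -17, -29, 1, -46, -10] (no swap needed)
Insert -16:
  append -16 at index 9 → [30, 12, 7, -8, -17, -29, 1, -46, -10, -16]
  -16 > parent -17 at index 4, swap → [30, 12, 7, -8, -16, -29, 1, -46, -10, -17]
Insert 32:
  append 32 at index 10 → [30, 12, 7, -8, -16, -29, 1, -46, -10, -17, 32]
  32 > parent -16 at index 4, swap → [30, 12, 7, -8, 32, -29, 1, -46, -10, -17, -16]
  32 > parent 12 at index 1, swap → [30, 32, 7, -8, 12, -29, 1, -46, -10, -17, -16]
  32 > parent 30 at index 0, swap → [32, 30, 7, -8, 12, -29, 1, -46, -10, -17, -16]
Insert 6:
  append 6 at index 11 → [32, 30, 7, -8, 12, -29, 1, -46, -10, -17, -16, 6]
  6 > parent -29 at index 5, swap → [32, 30, 7, -8, 12, 6, 1, -46, -10, -17, -16, -29]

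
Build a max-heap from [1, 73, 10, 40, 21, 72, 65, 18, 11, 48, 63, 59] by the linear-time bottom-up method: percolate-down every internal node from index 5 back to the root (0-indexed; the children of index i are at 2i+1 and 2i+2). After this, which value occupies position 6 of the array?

65

sift down from index 5: already satisfies heap property
sift down from index 4:
  21 vs larger child 63 at index 10, swap → [1, 73, 10, 40, 63, 72, 65, 18, 11, 48, 21, 59]
sift down from index 3: already satisfies heap property
sift down from index 2:
  10 vs larger child 72 at index 5, swap → [1, 73, 72, 40, 63, 10, 65, 18, 11, 48, 21, 59]
  10 vs only child 59 at index 11, swap → [1, 73, 72, 40, 63, 59, 65, 18, 11, 48, 21, 10]
sift down from index 1: already satisfies heap property
sift down from index 0:
  1 vs larger child 73 at index 1, swap → [73, 1, 72, 40, 63, 59, 65, 18, 11, 48, 21, 10]
  1 vs larger child 63 at index 4, swap → [73, 63, 72, 40, 1, 59, 65, 18, 11, 48, 21, 10]
  1 vs larger child 48 at index 9, swap → [73, 63, 72, 40, 48, 59, 65, 18, 11, 1, 21, 10]
resulting array: [73, 63, 72, 40, 48, 59, 65, 18, 11, 1, 21, 10]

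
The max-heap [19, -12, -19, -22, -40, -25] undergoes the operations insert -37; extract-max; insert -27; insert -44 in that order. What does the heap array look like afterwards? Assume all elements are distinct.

insert -37:
  append -37 at index 6 → [19, -12, -19, -22, -40, -25, -37] (no swap needed)
extract-max → returns 19:
  remove root 19; move last element -37 to root → [-37, -12, -19, -22, -40, -25]
  -37 vs larger child -12 at index 1, swap → [-12, -37, -19, -22, -40, -25]
  -37 vs larger child -22 at index 3, swap → [-12, -22, -19, -37, -40, -25]
insert -27:
  append -27 at index 6 → [-12, -22, -19, -37, -40, -25, -27] (no swap needed)
insert -44:
  append -44 at index 7 → [-12, -22, -19, -37, -40, -25, -27, -44] (no swap needed)

[-12, -22, -19, -37, -40, -25, -27, -44]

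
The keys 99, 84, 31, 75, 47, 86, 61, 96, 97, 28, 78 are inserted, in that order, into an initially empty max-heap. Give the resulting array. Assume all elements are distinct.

[99, 97, 86, 96, 78, 31, 61, 75, 84, 28, 47]

Insert 99:
  append 99 at index 0 → [99] (no swap needed)
Insert 84:
  append 84 at index 1 → [99, 84] (no swap needed)
Insert 31:
  append 31 at index 2 → [99, 84, 31] (no swap needed)
Insert 75:
  append 75 at index 3 → [99, 84, 31, 75] (no swap needed)
Insert 47:
  append 47 at index 4 → [99, 84, 31, 75, 47] (no swap needed)
Insert 86:
  append 86 at index 5 → [99, 84, 31, 75, 47, 86]
  86 > parent 31 at index 2, swap → [99, 84, 86, 75, 47, 31]
Insert 61:
  append 61 at index 6 → [99, 84, 86, 75, 47, 31, 61] (no swap needed)
Insert 96:
  append 96 at index 7 → [99, 84, 86, 75, 47, 31, 61, 96]
  96 > parent 75 at index 3, swap → [99, 84, 86, 96, 47, 31, 61, 75]
  96 > parent 84 at index 1, swap → [99, 96, 86, 84, 47, 31, 61, 75]
Insert 97:
  append 97 at index 8 → [99, 96, 86, 84, 47, 31, 61, 75, 97]
  97 > parent 84 at index 3, swap → [99, 96, 86, 97, 47, 31, 61, 75, 84]
  97 > parent 96 at index 1, swap → [99, 97, 86, 96, 47, 31, 61, 75, 84]
Insert 28:
  append 28 at index 9 → [99, 97, 86, 96, 47, 31, 61, 75, 84, 28] (no swap needed)
Insert 78:
  append 78 at index 10 → [99, 97, 86, 96, 47, 31, 61, 75, 84, 28, 78]
  78 > parent 47 at index 4, swap → [99, 97, 86, 96, 78, 31, 61, 75, 84, 28, 47]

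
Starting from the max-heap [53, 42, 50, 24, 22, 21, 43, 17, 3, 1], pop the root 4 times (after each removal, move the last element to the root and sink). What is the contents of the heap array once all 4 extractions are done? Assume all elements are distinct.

[24, 22, 21, 17, 1, 3]

extract-max #1 returns 53:
  remove root 53; move last element 1 to root → [1, 42, 50, 24, 22, 21, 43, 17, 3]
  1 vs larger child 50 at index 2, swap → [50, 42, 1, 24, 22, 21, 43, 17, 3]
  1 vs larger child 43 at index 6, swap → [50, 42, 43, 24, 22, 21, 1, 17, 3]
extract-max #2 returns 50:
  remove root 50; move last element 3 to root → [3, 42, 43, 24, 22, 21, 1, 17]
  3 vs larger child 43 at index 2, swap → [43, 42, 3, 24, 22, 21, 1, 17]
  3 vs larger child 21 at index 5, swap → [43, 42, 21, 24, 22, 3, 1, 17]
extract-max #3 returns 43:
  remove root 43; move last element 17 to root → [17, 42, 21, 24, 22, 3, 1]
  17 vs larger child 42 at index 1, swap → [42, 17, 21, 24, 22, 3, 1]
  17 vs larger child 24 at index 3, swap → [42, 24, 21, 17, 22, 3, 1]
extract-max #4 returns 42:
  remove root 42; move last element 1 to root → [1, 24, 21, 17, 22, 3]
  1 vs larger child 24 at index 1, swap → [24, 1, 21, 17, 22, 3]
  1 vs larger child 22 at index 4, swap → [24, 22, 21, 17, 1, 3]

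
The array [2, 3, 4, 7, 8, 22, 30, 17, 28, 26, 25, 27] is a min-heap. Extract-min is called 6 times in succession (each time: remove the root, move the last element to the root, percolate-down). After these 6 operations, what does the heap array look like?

extract-min #1 returns 2:
  remove root 2; move last element 27 to root → [27, 3, 4, 7, 8, 22, 30, 17, 28, 26, 25]
  27 vs smaller child 3 at index 1, swap → [3, 27, 4, 7, 8, 22, 30, 17, 28, 26, 25]
  27 vs smaller child 7 at index 3, swap → [3, 7, 4, 27, 8, 22, 30, 17, 28, 26, 25]
  27 vs smaller child 17 at index 7, swap → [3, 7, 4, 17, 8, 22, 30, 27, 28, 26, 25]
extract-min #2 returns 3:
  remove root 3; move last element 25 to root → [25, 7, 4, 17, 8, 22, 30, 27, 28, 26]
  25 vs smaller child 4 at index 2, swap → [4, 7, 25, 17, 8, 22, 30, 27, 28, 26]
  25 vs smaller child 22 at index 5, swap → [4, 7, 22, 17, 8, 25, 30, 27, 28, 26]
extract-min #3 returns 4:
  remove root 4; move last element 26 to root → [26, 7, 22, 17, 8, 25, 30, 27, 28]
  26 vs smaller child 7 at index 1, swap → [7, 26, 22, 17, 8, 25, 30, 27, 28]
  26 vs smaller child 8 at index 4, swap → [7, 8, 22, 17, 26, 25, 30, 27, 28]
extract-min #4 returns 7:
  remove root 7; move last element 28 to root → [28, 8, 22, 17, 26, 25, 30, 27]
  28 vs smaller child 8 at index 1, swap → [8, 28, 22, 17, 26, 25, 30, 27]
  28 vs smaller child 17 at index 3, swap → [8, 17, 22, 28, 26, 25, 30, 27]
  28 vs only child 27 at index 7, swap → [8, 17, 22, 27, 26, 25, 30, 28]
extract-min #5 returns 8:
  remove root 8; move last element 28 to root → [28, 17, 22, 27, 26, 25, 30]
  28 vs smaller child 17 at index 1, swap → [17, 28, 22, 27, 26, 25, 30]
  28 vs smaller child 26 at index 4, swap → [17, 26, 22, 27, 28, 25, 30]
extract-min #6 returns 17:
  remove root 17; move last element 30 to root → [30, 26, 22, 27, 28, 25]
  30 vs smaller child 22 at index 2, swap → [22, 26, 30, 27, 28, 25]
  30 vs only child 25 at index 5, swap → [22, 26, 25, 27, 28, 30]

[22, 26, 25, 27, 28, 30]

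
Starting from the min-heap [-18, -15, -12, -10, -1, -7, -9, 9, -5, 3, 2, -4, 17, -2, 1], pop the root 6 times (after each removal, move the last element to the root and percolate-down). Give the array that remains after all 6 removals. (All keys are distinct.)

[-5, -1, -4, 1, 3, 2, -2, 9, 17]

extract-min #1 returns -18:
  remove root -18; move last element 1 to root → [1, -15, -12, -10, -1, -7, -9, 9, -5, 3, 2, -4, 17, -2]
  1 vs smaller child -15 at index 1, swap → [-15, 1, -12, -10, -1, -7, -9, 9, -5, 3, 2, -4, 17, -2]
  1 vs smaller child -10 at index 3, swap → [-15, -10, -12, 1, -1, -7, -9, 9, -5, 3, 2, -4, 17, -2]
  1 vs smaller child -5 at index 8, swap → [-15, -10, -12, -5, -1, -7, -9, 9, 1, 3, 2, -4, 17, -2]
extract-min #2 returns -15:
  remove root -15; move last element -2 to root → [-2, -10, -12, -5, -1, -7, -9, 9, 1, 3, 2, -4, 17]
  -2 vs smaller child -12 at index 2, swap → [-12, -10, -2, -5, -1, -7, -9, 9, 1, 3, 2, -4, 17]
  -2 vs smaller child -9 at index 6, swap → [-12, -10, -9, -5, -1, -7, -2, 9, 1, 3, 2, -4, 17]
extract-min #3 returns -12:
  remove root -12; move last element 17 to root → [17, -10, -9, -5, -1, -7, -2, 9, 1, 3, 2, -4]
  17 vs smaller child -10 at index 1, swap → [-10, 17, -9, -5, -1, -7, -2, 9, 1, 3, 2, -4]
  17 vs smaller child -5 at index 3, swap → [-10, -5, -9, 17, -1, -7, -2, 9, 1, 3, 2, -4]
  17 vs smaller child 1 at index 8, swap → [-10, -5, -9, 1, -1, -7, -2, 9, 17, 3, 2, -4]
extract-min #4 returns -10:
  remove root -10; move last element -4 to root → [-4, -5, -9, 1, -1, -7, -2, 9, 17, 3, 2]
  -4 vs smaller child -9 at index 2, swap → [-9, -5, -4, 1, -1, -7, -2, 9, 17, 3, 2]
  -4 vs smaller child -7 at index 5, swap → [-9, -5, -7, 1, -1, -4, -2, 9, 17, 3, 2]
extract-min #5 returns -9:
  remove root -9; move last element 2 to root → [2, -5, -7, 1, -1, -4, -2, 9, 17, 3]
  2 vs smaller child -7 at index 2, swap → [-7, -5, 2, 1, -1, -4, -2, 9, 17, 3]
  2 vs smaller child -4 at index 5, swap → [-7, -5, -4, 1, -1, 2, -2, 9, 17, 3]
extract-min #6 returns -7:
  remove root -7; move last element 3 to root → [3, -5, -4, 1, -1, 2, -2, 9, 17]
  3 vs smaller child -5 at index 1, swap → [-5, 3, -4, 1, -1, 2, -2, 9, 17]
  3 vs smaller child -1 at index 4, swap → [-5, -1, -4, 1, 3, 2, -2, 9, 17]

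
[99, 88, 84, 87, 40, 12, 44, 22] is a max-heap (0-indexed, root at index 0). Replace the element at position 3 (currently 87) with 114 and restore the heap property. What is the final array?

[114, 99, 84, 88, 40, 12, 44, 22]

set index 3 from 87 to 114 → [99, 88, 84, 114, 40, 12, 44, 22]
114 > parent 88 at index 1, swap → [99, 114, 84, 88, 40, 12, 44, 22]
114 > parent 99 at index 0, swap → [114, 99, 84, 88, 40, 12, 44, 22]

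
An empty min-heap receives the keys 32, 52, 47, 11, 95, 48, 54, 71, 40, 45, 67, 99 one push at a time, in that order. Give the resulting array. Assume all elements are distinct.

Insert 32:
  append 32 at index 0 → [32] (no swap needed)
Insert 52:
  append 52 at index 1 → [32, 52] (no swap needed)
Insert 47:
  append 47 at index 2 → [32, 52, 47] (no swap needed)
Insert 11:
  append 11 at index 3 → [32, 52, 47, 11]
  11 < parent 52 at index 1, swap → [32, 11, 47, 52]
  11 < parent 32 at index 0, swap → [11, 32, 47, 52]
Insert 95:
  append 95 at index 4 → [11, 32, 47, 52, 95] (no swap needed)
Insert 48:
  append 48 at index 5 → [11, 32, 47, 52, 95, 48] (no swap needed)
Insert 54:
  append 54 at index 6 → [11, 32, 47, 52, 95, 48, 54] (no swap needed)
Insert 71:
  append 71 at index 7 → [11, 32, 47, 52, 95, 48, 54, 71] (no swap needed)
Insert 40:
  append 40 at index 8 → [11, 32, 47, 52, 95, 48, 54, 71, 40]
  40 < parent 52 at index 3, swap → [11, 32, 47, 40, 95, 48, 54, 71, 52]
Insert 45:
  append 45 at index 9 → [11, 32, 47, 40, 95, 48, 54, 71, 52, 45]
  45 < parent 95 at index 4, swap → [11, 32, 47, 40, 45, 48, 54, 71, 52, 95]
Insert 67:
  append 67 at index 10 → [11, 32, 47, 40, 45, 48, 54, 71, 52, 95, 67] (no swap needed)
Insert 99:
  append 99 at index 11 → [11, 32, 47, 40, 45, 48, 54, 71, 52, 95, 67, 99] (no swap needed)

[11, 32, 47, 40, 45, 48, 54, 71, 52, 95, 67, 99]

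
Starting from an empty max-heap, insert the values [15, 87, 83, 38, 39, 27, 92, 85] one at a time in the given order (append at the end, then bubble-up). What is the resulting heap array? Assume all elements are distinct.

[92, 85, 87, 39, 38, 27, 83, 15]

Insert 15:
  append 15 at index 0 → [15] (no swap needed)
Insert 87:
  append 87 at index 1 → [15, 87]
  87 > parent 15 at index 0, swap → [87, 15]
Insert 83:
  append 83 at index 2 → [87, 15, 83] (no swap needed)
Insert 38:
  append 38 at index 3 → [87, 15, 83, 38]
  38 > parent 15 at index 1, swap → [87, 38, 83, 15]
Insert 39:
  append 39 at index 4 → [87, 38, 83, 15, 39]
  39 > parent 38 at index 1, swap → [87, 39, 83, 15, 38]
Insert 27:
  append 27 at index 5 → [87, 39, 83, 15, 38, 27] (no swap needed)
Insert 92:
  append 92 at index 6 → [87, 39, 83, 15, 38, 27, 92]
  92 > parent 83 at index 2, swap → [87, 39, 92, 15, 38, 27, 83]
  92 > parent 87 at index 0, swap → [92, 39, 87, 15, 38, 27, 83]
Insert 85:
  append 85 at index 7 → [92, 39, 87, 15, 38, 27, 83, 85]
  85 > parent 15 at index 3, swap → [92, 39, 87, 85, 38, 27, 83, 15]
  85 > parent 39 at index 1, swap → [92, 85, 87, 39, 38, 27, 83, 15]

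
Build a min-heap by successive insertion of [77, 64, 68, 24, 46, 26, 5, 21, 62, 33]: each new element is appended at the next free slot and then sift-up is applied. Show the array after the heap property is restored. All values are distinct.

[5, 21, 24, 46, 33, 68, 26, 77, 62, 64]

Insert 77:
  append 77 at index 0 → [77] (no swap needed)
Insert 64:
  append 64 at index 1 → [77, 64]
  64 < parent 77 at index 0, swap → [64, 77]
Insert 68:
  append 68 at index 2 → [64, 77, 68] (no swap needed)
Insert 24:
  append 24 at index 3 → [64, 77, 68, 24]
  24 < parent 77 at index 1, swap → [64, 24, 68, 77]
  24 < parent 64 at index 0, swap → [24, 64, 68, 77]
Insert 46:
  append 46 at index 4 → [24, 64, 68, 77, 46]
  46 < parent 64 at index 1, swap → [24, 46, 68, 77, 64]
Insert 26:
  append 26 at index 5 → [24, 46, 68, 77, 64, 26]
  26 < parent 68 at index 2, swap → [24, 46, 26, 77, 64, 68]
Insert 5:
  append 5 at index 6 → [24, 46, 26, 77, 64, 68, 5]
  5 < parent 26 at index 2, swap → [24, 46, 5, 77, 64, 68, 26]
  5 < parent 24 at index 0, swap → [5, 46, 24, 77, 64, 68, 26]
Insert 21:
  append 21 at index 7 → [5, 46, 24, 77, 64, 68, 26, 21]
  21 < parent 77 at index 3, swap → [5, 46, 24, 21, 64, 68, 26, 77]
  21 < parent 46 at index 1, swap → [5, 21, 24, 46, 64, 68, 26, 77]
Insert 62:
  append 62 at index 8 → [5, 21, 24, 46, 64, 68, 26, 77, 62] (no swap needed)
Insert 33:
  append 33 at index 9 → [5, 21, 24, 46, 64, 68, 26, 77, 62, 33]
  33 < parent 64 at index 4, swap → [5, 21, 24, 46, 33, 68, 26, 77, 62, 64]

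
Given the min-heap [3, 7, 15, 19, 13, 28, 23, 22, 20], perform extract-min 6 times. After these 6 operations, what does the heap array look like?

[22, 28, 23]

extract-min #1 returns 3:
  remove root 3; move last element 20 to root → [20, 7, 15, 19, 13, 28, 23, 22]
  20 vs smaller child 7 at index 1, swap → [7, 20, 15, 19, 13, 28, 23, 22]
  20 vs smaller child 13 at index 4, swap → [7, 13, 15, 19, 20, 28, 23, 22]
extract-min #2 returns 7:
  remove root 7; move last element 22 to root → [22, 13, 15, 19, 20, 28, 23]
  22 vs smaller child 13 at index 1, swap → [13, 22, 15, 19, 20, 28, 23]
  22 vs smaller child 19 at index 3, swap → [13, 19, 15, 22, 20, 28, 23]
extract-min #3 returns 13:
  remove root 13; move last element 23 to root → [23, 19, 15, 22, 20, 28]
  23 vs smaller child 15 at index 2, swap → [15, 19, 23, 22, 20, 28]
extract-min #4 returns 15:
  remove root 15; move last element 28 to root → [28, 19, 23, 22, 20]
  28 vs smaller child 19 at index 1, swap → [19, 28, 23, 22, 20]
  28 vs smaller child 20 at index 4, swap → [19, 20, 23, 22, 28]
extract-min #5 returns 19:
  remove root 19; move last element 28 to root → [28, 20, 23, 22]
  28 vs smaller child 20 at index 1, swap → [20, 28, 23, 22]
  28 vs only child 22 at index 3, swap → [20, 22, 23, 28]
extract-min #6 returns 20:
  remove root 20; move last element 28 to root → [28, 22, 23]
  28 vs smaller child 22 at index 1, swap → [22, 28, 23]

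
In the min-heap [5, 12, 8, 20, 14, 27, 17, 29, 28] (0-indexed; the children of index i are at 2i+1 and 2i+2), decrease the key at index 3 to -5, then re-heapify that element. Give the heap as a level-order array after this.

set index 3 from 20 to -5 → [5, 12, 8, -5, 14, 27, 17, 29, 28]
-5 < parent 12 at index 1, swap → [5, -5, 8, 12, 14, 27, 17, 29, 28]
-5 < parent 5 at index 0, swap → [-5, 5, 8, 12, 14, 27, 17, 29, 28]

[-5, 5, 8, 12, 14, 27, 17, 29, 28]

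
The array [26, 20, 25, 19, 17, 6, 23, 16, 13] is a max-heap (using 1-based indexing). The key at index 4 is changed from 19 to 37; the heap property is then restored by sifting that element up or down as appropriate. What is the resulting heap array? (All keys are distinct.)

[37, 26, 25, 20, 17, 6, 23, 16, 13]

set index 4 from 19 to 37 → [26, 20, 25, 37, 17, 6, 23, 16, 13]
37 > parent 20 at index 2, swap → [26, 37, 25, 20, 17, 6, 23, 16, 13]
37 > parent 26 at index 1, swap → [37, 26, 25, 20, 17, 6, 23, 16, 13]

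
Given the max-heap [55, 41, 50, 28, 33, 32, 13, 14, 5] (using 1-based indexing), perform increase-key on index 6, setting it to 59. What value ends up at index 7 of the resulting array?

13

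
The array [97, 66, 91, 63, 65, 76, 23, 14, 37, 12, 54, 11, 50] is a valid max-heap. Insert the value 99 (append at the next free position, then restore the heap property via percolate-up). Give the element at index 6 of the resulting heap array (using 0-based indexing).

append 99 at index 13 → [97, 66, 91, 63, 65, 76, 23, 14, 37, 12, 54, 11, 50, 99]
99 > parent 23 at index 6, swap → [97, 66, 91, 63, 65, 76, 99, 14, 37, 12, 54, 11, 50, 23]
99 > parent 91 at index 2, swap → [97, 66, 99, 63, 65, 76, 91, 14, 37, 12, 54, 11, 50, 23]
99 > parent 97 at index 0, swap → [99, 66, 97, 63, 65, 76, 91, 14, 37, 12, 54, 11, 50, 23]
resulting array: [99, 66, 97, 63, 65, 76, 91, 14, 37, 12, 54, 11, 50, 23]

91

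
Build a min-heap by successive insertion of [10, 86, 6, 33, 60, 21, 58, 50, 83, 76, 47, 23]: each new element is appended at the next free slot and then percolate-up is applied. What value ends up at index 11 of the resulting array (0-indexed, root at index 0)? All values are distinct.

23

Insert 10:
  append 10 at index 0 → [10] (no swap needed)
Insert 86:
  append 86 at index 1 → [10, 86] (no swap needed)
Insert 6:
  append 6 at index 2 → [10, 86, 6]
  6 < parent 10 at index 0, swap → [6, 86, 10]
Insert 33:
  append 33 at index 3 → [6, 86, 10, 33]
  33 < parent 86 at index 1, swap → [6, 33, 10, 86]
Insert 60:
  append 60 at index 4 → [6, 33, 10, 86, 60] (no swap needed)
Insert 21:
  append 21 at index 5 → [6, 33, 10, 86, 60, 21] (no swap needed)
Insert 58:
  append 58 at index 6 → [6, 33, 10, 86, 60, 21, 58] (no swap needed)
Insert 50:
  append 50 at index 7 → [6, 33, 10, 86, 60, 21, 58, 50]
  50 < parent 86 at index 3, swap → [6, 33, 10, 50, 60, 21, 58, 86]
Insert 83:
  append 83 at index 8 → [6, 33, 10, 50, 60, 21, 58, 86, 83] (no swap needed)
Insert 76:
  append 76 at index 9 → [6, 33, 10, 50, 60, 21, 58, 86, 83, 76] (no swap needed)
Insert 47:
  append 47 at index 10 → [6, 33, 10, 50, 60, 21, 58, 86, 83, 76, 47]
  47 < parent 60 at index 4, swap → [6, 33, 10, 50, 47, 21, 58, 86, 83, 76, 60]
Insert 23:
  append 23 at index 11 → [6, 33, 10, 50, 47, 21, 58, 86, 83, 76, 60, 23] (no swap needed)
resulting array: [6, 33, 10, 50, 47, 21, 58, 86, 83, 76, 60, 23]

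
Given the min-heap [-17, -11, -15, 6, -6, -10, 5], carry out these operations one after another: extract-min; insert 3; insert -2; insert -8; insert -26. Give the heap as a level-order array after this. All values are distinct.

[-26, -15, -10, -8, -11, 5, 3, 6, -2, -6]

extract-min → returns -17:
  remove root -17; move last element 5 to root → [5, -11, -15, 6, -6, -10]
  5 vs smaller child -15 at index 2, swap → [-15, -11, 5, 6, -6, -10]
  5 vs only child -10 at index 5, swap → [-15, -11, -10, 6, -6, 5]
insert 3:
  append 3 at index 6 → [-15, -11, -10, 6, -6, 5, 3] (no swap needed)
insert -2:
  append -2 at index 7 → [-15, -11, -10, 6, -6, 5, 3, -2]
  -2 < parent 6 at index 3, swap → [-15, -11, -10, -2, -6, 5, 3, 6]
insert -8:
  append -8 at index 8 → [-15, -11, -10, -2, -6, 5, 3, 6, -8]
  -8 < parent -2 at index 3, swap → [-15, -11, -10, -8, -6, 5, 3, 6, -2]
insert -26:
  append -26 at index 9 → [-15, -11, -10, -8, -6, 5, 3, 6, -2, -26]
  -26 < parent -6 at index 4, swap → [-15, -11, -10, -8, -26, 5, 3, 6, -2, -6]
  -26 < parent -11 at index 1, swap → [-15, -26, -10, -8, -11, 5, 3, 6, -2, -6]
  -26 < parent -15 at index 0, swap → [-26, -15, -10, -8, -11, 5, 3, 6, -2, -6]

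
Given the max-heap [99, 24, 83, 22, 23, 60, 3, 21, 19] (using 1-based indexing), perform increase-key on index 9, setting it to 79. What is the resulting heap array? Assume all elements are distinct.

[99, 79, 83, 24, 23, 60, 3, 21, 22]

set index 9 from 19 to 79 → [99, 24, 83, 22, 23, 60, 3, 21, 79]
79 > parent 22 at index 4, swap → [99, 24, 83, 79, 23, 60, 3, 21, 22]
79 > parent 24 at index 2, swap → [99, 79, 83, 24, 23, 60, 3, 21, 22]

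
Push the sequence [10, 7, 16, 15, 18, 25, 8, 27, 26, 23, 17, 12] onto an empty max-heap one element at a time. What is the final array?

Insert 10:
  append 10 at index 0 → [10] (no swap needed)
Insert 7:
  append 7 at index 1 → [10, 7] (no swap needed)
Insert 16:
  append 16 at index 2 → [10, 7, 16]
  16 > parent 10 at index 0, swap → [16, 7, 10]
Insert 15:
  append 15 at index 3 → [16, 7, 10, 15]
  15 > parent 7 at index 1, swap → [16, 15, 10, 7]
Insert 18:
  append 18 at index 4 → [16, 15, 10, 7, 18]
  18 > parent 15 at index 1, swap → [16, 18, 10, 7, 15]
  18 > parent 16 at index 0, swap → [18, 16, 10, 7, 15]
Insert 25:
  append 25 at index 5 → [18, 16, 10, 7, 15, 25]
  25 > parent 10 at index 2, swap → [18, 16, 25, 7, 15, 10]
  25 > parent 18 at index 0, swap → [25, 16, 18, 7, 15, 10]
Insert 8:
  append 8 at index 6 → [25, 16, 18, 7, 15, 10, 8] (no swap needed)
Insert 27:
  append 27 at index 7 → [25, 16, 18, 7, 15, 10, 8, 27]
  27 > parent 7 at index 3, swap → [25, 16, 18, 27, 15, 10, 8, 7]
  27 > parent 16 at index 1, swap → [25, 27, 18, 16, 15, 10, 8, 7]
  27 > parent 25 at index 0, swap → [27, 25, 18, 16, 15, 10, 8, 7]
Insert 26:
  append 26 at index 8 → [27, 25, 18, 16, 15, 10, 8, 7, 26]
  26 > parent 16 at index 3, swap → [27, 25, 18, 26, 15, 10, 8, 7, 16]
  26 > parent 25 at index 1, swap → [27, 26, 18, 25, 15, 10, 8, 7, 16]
Insert 23:
  append 23 at index 9 → [27, 26, 18, 25, 15, 10, 8, 7, 16, 23]
  23 > parent 15 at index 4, swap → [27, 26, 18, 25, 23, 10, 8, 7, 16, 15]
Insert 17:
  append 17 at index 10 → [27, 26, 18, 25, 23, 10, 8, 7, 16, 15, 17] (no swap needed)
Insert 12:
  append 12 at index 11 → [27, 26, 18, 25, 23, 10, 8, 7, 16, 15, 17, 12]
  12 > parent 10 at index 5, swap → [27, 26, 18, 25, 23, 12, 8, 7, 16, 15, 17, 10]

[27, 26, 18, 25, 23, 12, 8, 7, 16, 15, 17, 10]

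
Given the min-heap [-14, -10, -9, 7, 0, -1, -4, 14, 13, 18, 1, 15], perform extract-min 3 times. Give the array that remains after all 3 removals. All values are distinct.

[-4, 0, -1, 7, 1, 18, 15, 14, 13]

extract-min #1 returns -14:
  remove root -14; move last element 15 to root → [15, -10, -9, 7, 0, -1, -4, 14, 13, 18, 1]
  15 vs smaller child -10 at index 1, swap → [-10, 15, -9, 7, 0, -1, -4, 14, 13, 18, 1]
  15 vs smaller child 0 at index 4, swap → [-10, 0, -9, 7, 15, -1, -4, 14, 13, 18, 1]
  15 vs smaller child 1 at index 10, swap → [-10, 0, -9, 7, 1, -1, -4, 14, 13, 18, 15]
extract-min #2 returns -10:
  remove root -10; move last element 15 to root → [15, 0, -9, 7, 1, -1, -4, 14, 13, 18]
  15 vs smaller child -9 at index 2, swap → [-9, 0, 15, 7, 1, -1, -4, 14, 13, 18]
  15 vs smaller child -4 at index 6, swap → [-9, 0, -4, 7, 1, -1, 15, 14, 13, 18]
extract-min #3 returns -9:
  remove root -9; move last element 18 to root → [18, 0, -4, 7, 1, -1, 15, 14, 13]
  18 vs smaller child -4 at index 2, swap → [-4, 0, 18, 7, 1, -1, 15, 14, 13]
  18 vs smaller child -1 at index 5, swap → [-4, 0, -1, 7, 1, 18, 15, 14, 13]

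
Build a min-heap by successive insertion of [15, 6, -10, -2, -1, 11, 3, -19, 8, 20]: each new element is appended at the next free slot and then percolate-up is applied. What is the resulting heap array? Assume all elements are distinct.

[-19, -10, 3, -2, -1, 11, 6, 15, 8, 20]

Insert 15:
  append 15 at index 0 → [15] (no swap needed)
Insert 6:
  append 6 at index 1 → [15, 6]
  6 < parent 15 at index 0, swap → [6, 15]
Insert -10:
  append -10 at index 2 → [6, 15, -10]
  -10 < parent 6 at index 0, swap → [-10, 15, 6]
Insert -2:
  append -2 at index 3 → [-10, 15, 6, -2]
  -2 < parent 15 at index 1, swap → [-10, -2, 6, 15]
Insert -1:
  append -1 at index 4 → [-10, -2, 6, 15, -1] (no swap needed)
Insert 11:
  append 11 at index 5 → [-10, -2, 6, 15, -1, 11] (no swap needed)
Insert 3:
  append 3 at index 6 → [-10, -2, 6, 15, -1, 11, 3]
  3 < parent 6 at index 2, swap → [-10, -2, 3, 15, -1, 11, 6]
Insert -19:
  append -19 at index 7 → [-10, -2, 3, 15, -1, 11, 6, -19]
  -19 < parent 15 at index 3, swap → [-10, -2, 3, -19, -1, 11, 6, 15]
  -19 < parent -2 at index 1, swap → [-10, -19, 3, -2, -1, 11, 6, 15]
  -19 < parent -10 at index 0, swap → [-19, -10, 3, -2, -1, 11, 6, 15]
Insert 8:
  append 8 at index 8 → [-19, -10, 3, -2, -1, 11, 6, 15, 8] (no swap needed)
Insert 20:
  append 20 at index 9 → [-19, -10, 3, -2, -1, 11, 6, 15, 8, 20] (no swap needed)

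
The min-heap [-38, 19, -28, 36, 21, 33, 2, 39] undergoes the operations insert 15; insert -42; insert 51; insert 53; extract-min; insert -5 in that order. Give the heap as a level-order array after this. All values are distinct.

insert 15:
  append 15 at index 8 → [-38, 19, -28, 36, 21, 33, 2, 39, 15]
  15 < parent 36 at index 3, swap → [-38, 19, -28, 15, 21, 33, 2, 39, 36]
  15 < parent 19 at index 1, swap → [-38, 15, -28, 19, 21, 33, 2, 39, 36]
insert -42:
  append -42 at index 9 → [-38, 15, -28, 19, 21, 33, 2, 39, 36, -42]
  -42 < parent 21 at index 4, swap → [-38, 15, -28, 19, -42, 33, 2, 39, 36, 21]
  -42 < parent 15 at index 1, swap → [-38, -42, -28, 19, 15, 33, 2, 39, 36, 21]
  -42 < parent -38 at index 0, swap → [-42, -38, -28, 19, 15, 33, 2, 39, 36, 21]
insert 51:
  append 51 at index 10 → [-42, -38, -28, 19, 15, 33, 2, 39, 36, 21, 51] (no swap needed)
insert 53:
  append 53 at index 11 → [-42, -38, -28, 19, 15, 33, 2, 39, 36, 21, 51, 53] (no swap needed)
extract-min → returns -42:
  remove root -42; move last element 53 to root → [53, -38, -28, 19, 15, 33, 2, 39, 36, 21, 51]
  53 vs smaller child -38 at index 1, swap → [-38, 53, -28, 19, 15, 33, 2, 39, 36, 21, 51]
  53 vs smaller child 15 at index 4, swap → [-38, 15, -28, 19, 53, 33, 2, 39, 36, 21, 51]
  53 vs smaller child 21 at index 9, swap → [-38, 15, -28, 19, 21, 33, 2, 39, 36, 53, 51]
insert -5:
  append -5 at index 11 → [-38, 15, -28, 19, 21, 33, 2, 39, 36, 53, 51, -5]
  -5 < parent 33 at index 5, swap → [-38, 15, -28, 19, 21, -5, 2, 39, 36, 53, 51, 33]

[-38, 15, -28, 19, 21, -5, 2, 39, 36, 53, 51, 33]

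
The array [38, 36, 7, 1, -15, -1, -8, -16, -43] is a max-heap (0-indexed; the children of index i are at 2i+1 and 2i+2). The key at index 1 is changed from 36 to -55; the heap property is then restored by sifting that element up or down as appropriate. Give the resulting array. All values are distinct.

set index 1 from 36 to -55 → [38, -55, 7, 1, -15, -1, -8, -16, -43]
-55 vs larger child 1 at index 3, swap → [38, 1, 7, -55, -15, -1, -8, -16, -43]
-55 vs larger child -16 at index 7, swap → [38, 1, 7, -16, -15, -1, -8, -55, -43]

[38, 1, 7, -16, -15, -1, -8, -55, -43]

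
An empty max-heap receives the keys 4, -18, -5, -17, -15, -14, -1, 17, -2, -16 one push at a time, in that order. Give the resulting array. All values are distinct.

[17, 4, -1, -2, -16, -14, -5, -18, -15, -17]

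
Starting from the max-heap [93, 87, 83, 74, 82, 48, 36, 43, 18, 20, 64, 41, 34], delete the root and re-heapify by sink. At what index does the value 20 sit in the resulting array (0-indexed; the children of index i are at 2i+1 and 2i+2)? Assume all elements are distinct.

9

remove root 93; move last element 34 to root → [34, 87, 83, 74, 82, 48, 36, 43, 18, 20, 64, 41]
34 vs larger child 87 at index 1, swap → [87, 34, 83, 74, 82, 48, 36, 43, 18, 20, 64, 41]
34 vs larger child 82 at index 4, swap → [87, 82, 83, 74, 34, 48, 36, 43, 18, 20, 64, 41]
34 vs larger child 64 at index 10, swap → [87, 82, 83, 74, 64, 48, 36, 43, 18, 20, 34, 41]
resulting array: [87, 82, 83, 74, 64, 48, 36, 43, 18, 20, 34, 41]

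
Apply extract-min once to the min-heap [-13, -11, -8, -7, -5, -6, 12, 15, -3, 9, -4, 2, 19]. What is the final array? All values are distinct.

[-11, -7, -8, -3, -5, -6, 12, 15, 19, 9, -4, 2]

remove root -13; move last element 19 to root → [19, -11, -8, -7, -5, -6, 12, 15, -3, 9, -4, 2]
19 vs smaller child -11 at index 1, swap → [-11, 19, -8, -7, -5, -6, 12, 15, -3, 9, -4, 2]
19 vs smaller child -7 at index 3, swap → [-11, -7, -8, 19, -5, -6, 12, 15, -3, 9, -4, 2]
19 vs smaller child -3 at index 8, swap → [-11, -7, -8, -3, -5, -6, 12, 15, 19, 9, -4, 2]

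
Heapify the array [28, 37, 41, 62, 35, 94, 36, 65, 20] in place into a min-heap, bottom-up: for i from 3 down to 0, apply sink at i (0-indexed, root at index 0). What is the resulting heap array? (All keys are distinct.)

[20, 28, 36, 37, 35, 94, 41, 65, 62]

sift down from index 3:
  62 vs smaller child 20 at index 8, swap → [28, 37, 41, 20, 35, 94, 36, 65, 62]
sift down from index 2:
  41 vs smaller child 36 at index 6, swap → [28, 37, 36, 20, 35, 94, 41, 65, 62]
sift down from index 1:
  37 vs smaller child 20 at index 3, swap → [28, 20, 36, 37, 35, 94, 41, 65, 62]
sift down from index 0:
  28 vs smaller child 20 at index 1, swap → [20, 28, 36, 37, 35, 94, 41, 65, 62]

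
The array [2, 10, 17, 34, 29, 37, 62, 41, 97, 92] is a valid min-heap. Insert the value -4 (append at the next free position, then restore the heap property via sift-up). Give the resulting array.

[-4, 2, 17, 34, 10, 37, 62, 41, 97, 92, 29]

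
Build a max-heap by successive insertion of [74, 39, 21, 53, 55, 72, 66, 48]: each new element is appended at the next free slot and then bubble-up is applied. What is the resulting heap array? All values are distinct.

Insert 74:
  append 74 at index 0 → [74] (no swap needed)
Insert 39:
  append 39 at index 1 → [74, 39] (no swap needed)
Insert 21:
  append 21 at index 2 → [74, 39, 21] (no swap needed)
Insert 53:
  append 53 at index 3 → [74, 39, 21, 53]
  53 > parent 39 at index 1, swap → [74, 53, 21, 39]
Insert 55:
  append 55 at index 4 → [74, 53, 21, 39, 55]
  55 > parent 53 at index 1, swap → [74, 55, 21, 39, 53]
Insert 72:
  append 72 at index 5 → [74, 55, 21, 39, 53, 72]
  72 > parent 21 at index 2, swap → [74, 55, 72, 39, 53, 21]
Insert 66:
  append 66 at index 6 → [74, 55, 72, 39, 53, 21, 66] (no swap needed)
Insert 48:
  append 48 at index 7 → [74, 55, 72, 39, 53, 21, 66, 48]
  48 > parent 39 at index 3, swap → [74, 55, 72, 48, 53, 21, 66, 39]

[74, 55, 72, 48, 53, 21, 66, 39]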